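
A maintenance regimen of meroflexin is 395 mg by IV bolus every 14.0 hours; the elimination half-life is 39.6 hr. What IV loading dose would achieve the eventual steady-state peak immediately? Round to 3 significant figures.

k = ln 2 / 39.6 = 0.01750 hr⁻¹
Accumulation ratio R = 1 / (1 − e^(−kτ)) = 1 / (1 − e^(−0.01750×14.0)) = 1 / (1 − 0.7827) = 4.601
Loading dose = maintenance dose × R = 395 × 4.601 ≈ 1820 mg

1820 mg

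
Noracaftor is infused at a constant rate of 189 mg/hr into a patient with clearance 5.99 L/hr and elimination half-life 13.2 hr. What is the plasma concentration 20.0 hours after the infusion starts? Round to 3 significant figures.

Css = rate / CL = 189 / 5.99 = 31.55 µg/mL
k = ln 2 / 13.2 = 0.05251 hr⁻¹
C(t) = Css (1 − e^(−kt)) = 31.55 × (1 − e^(−1.050)) = 31.55 × 0.6501 ≈ 20.5 µg/mL

20.5 µg/mL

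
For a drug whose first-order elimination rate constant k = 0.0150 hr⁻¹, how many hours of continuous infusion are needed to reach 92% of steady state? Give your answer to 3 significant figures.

168 hours

f = 1 − e^(−kt)  ⇒  t = −ln(1 − f) / k
t = −ln(1 − 0.92) / 0.01500 = 2.526 / 0.01500 ≈ 168 hours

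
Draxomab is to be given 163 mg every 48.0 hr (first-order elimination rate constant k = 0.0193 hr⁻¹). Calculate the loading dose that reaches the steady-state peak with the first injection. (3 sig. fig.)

270 mg

Accumulation ratio R = 1 / (1 − e^(−kτ)) = 1 / (1 − e^(−0.01930×48.0)) = 1 / (1 − 0.3960) = 1.656
Loading dose = maintenance dose × R = 163 × 1.656 ≈ 270 mg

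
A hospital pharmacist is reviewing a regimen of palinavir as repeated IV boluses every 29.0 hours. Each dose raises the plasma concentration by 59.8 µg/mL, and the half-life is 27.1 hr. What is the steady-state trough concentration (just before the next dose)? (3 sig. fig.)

k = ln 2 / 27.1 = 0.02558 hr⁻¹
Fraction remaining after one interval: e^(−kτ) = e^(−0.02558 × 29.0) = 0.4763
R = 1 / (1 − 0.4763) = 1.909
Css,max = 59.8 × 1.909 = 114.2 µg/mL
Css,min = Css,max × e^(−kτ) = 114.2 × 0.4763 ≈ 54.4 µg/mL

54.4 µg/mL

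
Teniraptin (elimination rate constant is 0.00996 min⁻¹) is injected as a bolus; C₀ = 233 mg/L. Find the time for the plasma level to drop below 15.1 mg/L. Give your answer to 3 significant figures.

275 minutes

C(t) = C₀ e^(−kt)  ⇒  t = ln(C₀/C) / k
t = ln(233/15.1) / 0.009960 = 2.736 / 0.009960 ≈ 275 minutes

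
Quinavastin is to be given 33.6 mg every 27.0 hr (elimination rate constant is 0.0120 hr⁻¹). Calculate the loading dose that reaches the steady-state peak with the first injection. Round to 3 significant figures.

121 mg

Accumulation ratio R = 1 / (1 − e^(−kτ)) = 1 / (1 − e^(−0.01200×27.0)) = 1 / (1 − 0.7233) = 3.613
Loading dose = maintenance dose × R = 33.6 × 3.613 ≈ 121 mg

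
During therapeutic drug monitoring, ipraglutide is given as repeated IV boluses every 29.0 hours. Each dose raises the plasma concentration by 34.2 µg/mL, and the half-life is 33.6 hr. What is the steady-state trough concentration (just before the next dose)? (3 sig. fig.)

41.8 µg/mL

k = ln 2 / 33.6 = 0.02063 hr⁻¹
Fraction remaining after one interval: e^(−kτ) = e^(−0.02063 × 29.0) = 0.5498
R = 1 / (1 − 0.5498) = 2.221
Css,max = 34.2 × 2.221 = 75.96 µg/mL
Css,min = Css,max × e^(−kτ) = 75.96 × 0.5498 ≈ 41.8 µg/mL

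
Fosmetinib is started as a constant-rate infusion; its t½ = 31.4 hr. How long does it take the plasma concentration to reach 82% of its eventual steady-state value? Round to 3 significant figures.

k = ln 2 / 31.4 = 0.02207 hr⁻¹
f = 1 − e^(−kt)  ⇒  t = −ln(1 − f) / k
t = −ln(1 − 0.82) / 0.02207 = 1.715 / 0.02207 ≈ 77.7 hours

77.7 hours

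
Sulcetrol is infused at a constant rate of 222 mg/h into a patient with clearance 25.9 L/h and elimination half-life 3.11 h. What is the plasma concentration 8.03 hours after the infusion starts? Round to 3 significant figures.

7.14 µg/mL

Css = rate / CL = 222 / 25.9 = 8.571 µg/mL
k = ln 2 / 3.11 = 0.2229 h⁻¹
C(t) = Css (1 − e^(−kt)) = 8.571 × (1 − e^(−1.790)) = 8.571 × 0.8330 ≈ 7.14 µg/mL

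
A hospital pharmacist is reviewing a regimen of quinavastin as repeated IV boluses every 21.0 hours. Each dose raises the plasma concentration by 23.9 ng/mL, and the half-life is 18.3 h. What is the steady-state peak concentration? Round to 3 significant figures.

43.6 ng/mL

k = ln 2 / 18.3 = 0.03788 h⁻¹
Fraction remaining after one interval: e^(−kτ) = e^(−0.03788 × 21.0) = 0.4514
R = 1 / (1 − 0.4514) = 1.823
Css,max = 23.9 × 1.823 ≈ 43.6 ng/mL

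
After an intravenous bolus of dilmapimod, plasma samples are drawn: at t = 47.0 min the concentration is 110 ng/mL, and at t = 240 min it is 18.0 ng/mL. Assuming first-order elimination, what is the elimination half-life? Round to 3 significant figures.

k = ln(C₁/C₂) / (t₂ − t₁) = ln(110/18.0) / (240 − 47.0)
  = 1.810 / 193.0 = 0.009379 min⁻¹
t½ = ln 2 / k = ln 2 / 0.009379 ≈ 73.9 minutes

73.9 minutes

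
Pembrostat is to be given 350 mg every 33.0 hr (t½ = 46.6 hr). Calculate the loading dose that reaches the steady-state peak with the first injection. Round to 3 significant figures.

k = ln 2 / 46.6 = 0.01487 hr⁻¹
Accumulation ratio R = 1 / (1 − e^(−kτ)) = 1 / (1 − e^(−0.01487×33.0)) = 1 / (1 − 0.6121) = 2.578
Loading dose = maintenance dose × R = 350 × 2.578 ≈ 902 mg

902 mg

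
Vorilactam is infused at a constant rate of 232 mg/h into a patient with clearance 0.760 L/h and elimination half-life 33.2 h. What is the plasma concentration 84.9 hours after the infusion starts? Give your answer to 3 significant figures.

253 µg/mL

Css = rate / CL = 232 / 0.760 = 305.3 µg/mL
k = ln 2 / 33.2 = 0.02088 h⁻¹
C(t) = Css (1 − e^(−kt)) = 305.3 × (1 − e^(−1.773)) = 305.3 × 0.8301 ≈ 253 µg/mL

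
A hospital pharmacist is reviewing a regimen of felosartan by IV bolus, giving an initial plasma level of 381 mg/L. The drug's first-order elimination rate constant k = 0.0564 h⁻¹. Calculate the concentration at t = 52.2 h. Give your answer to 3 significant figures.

C(t) = C₀ e^(−kt) = 381 × e^(−0.05640 × 52.2) = 381 × e^(−2.944) = 381 × 0.05265 ≈ 20.1 mg/L

20.1 mg/L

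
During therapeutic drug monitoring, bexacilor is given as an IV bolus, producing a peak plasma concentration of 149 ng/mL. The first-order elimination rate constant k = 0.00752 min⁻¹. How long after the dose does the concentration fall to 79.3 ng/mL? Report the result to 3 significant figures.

83.9 minutes

C(t) = C₀ e^(−kt)  ⇒  t = ln(C₀/C) / k
t = ln(149/79.3) / 0.007520 = 0.6307 / 0.007520 ≈ 83.9 minutes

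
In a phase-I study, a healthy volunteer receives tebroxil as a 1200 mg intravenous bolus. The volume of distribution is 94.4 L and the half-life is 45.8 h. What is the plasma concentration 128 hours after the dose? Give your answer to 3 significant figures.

C₀ = dose / V = 1200 / 94.4 = 12.71 mg/L
k = ln 2 / 45.8 = 0.01513 h⁻¹
C(t) = C₀ e^(−kt) = 12.71 × e^(−0.01513 × 128) = 12.71 × e^(−1.937) = 12.71 × 0.1441 ≈ 1.83 mg/L

1.83 mg/L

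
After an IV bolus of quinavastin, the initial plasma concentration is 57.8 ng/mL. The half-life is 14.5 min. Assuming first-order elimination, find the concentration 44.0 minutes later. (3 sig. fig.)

k = ln 2 / 14.5 = 0.04780 min⁻¹
44.0 min is 3.034 half-lives, so C = 57.8 × (1/2)^3.034 = 57.8 × 0.1220 ≈ 7.05 ng/mL

7.05 ng/mL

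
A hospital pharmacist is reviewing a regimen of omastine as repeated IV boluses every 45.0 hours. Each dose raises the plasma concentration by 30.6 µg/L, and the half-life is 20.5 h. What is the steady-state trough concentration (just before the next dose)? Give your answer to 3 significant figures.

k = ln 2 / 20.5 = 0.03381 h⁻¹
Fraction remaining after one interval: e^(−kτ) = e^(−0.03381 × 45.0) = 0.2184
R = 1 / (1 − 0.2184) = 1.279
Css,max = 30.6 × 1.279 = 39.15 µg/L
Css,min = Css,max × e^(−kτ) = 39.15 × 0.2184 ≈ 8.55 µg/L

8.55 µg/L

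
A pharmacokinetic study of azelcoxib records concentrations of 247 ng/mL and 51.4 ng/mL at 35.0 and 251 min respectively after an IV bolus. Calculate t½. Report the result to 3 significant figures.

95.4 minutes

k = ln(C₁/C₂) / (t₂ − t₁) = ln(247/51.4) / (251 − 35.0)
  = 1.570 / 216.0 = 0.007267 min⁻¹
t½ = ln 2 / k = ln 2 / 0.007267 ≈ 95.4 minutes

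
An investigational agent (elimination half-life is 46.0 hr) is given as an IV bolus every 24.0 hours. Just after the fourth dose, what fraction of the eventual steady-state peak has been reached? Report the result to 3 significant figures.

0.765

k = ln 2 / 46.0 = 0.01507 hr⁻¹
f_n = 1 − e^(−nkτ) = 1 − e^(−4 × 0.01507 × 24.0) = 1 − e^(−1.447) = 1 − 0.2354 ≈ 0.765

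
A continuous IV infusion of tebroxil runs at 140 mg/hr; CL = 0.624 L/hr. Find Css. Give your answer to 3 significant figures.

224 mg/L

Css = infusion rate / CL = 140 / 0.624 ≈ 224 mg/L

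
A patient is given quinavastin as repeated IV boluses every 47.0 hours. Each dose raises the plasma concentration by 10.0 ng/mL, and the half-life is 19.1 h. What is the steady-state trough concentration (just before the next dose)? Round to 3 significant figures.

k = ln 2 / 19.1 = 0.03629 h⁻¹
Fraction remaining after one interval: e^(−kτ) = e^(−0.03629 × 47.0) = 0.1817
R = 1 / (1 − 0.1817) = 1.222
Css,max = 10.0 × 1.222 = 12.22 ng/mL
Css,min = Css,max × e^(−kτ) = 12.22 × 0.1817 ≈ 2.22 ng/mL

2.22 ng/mL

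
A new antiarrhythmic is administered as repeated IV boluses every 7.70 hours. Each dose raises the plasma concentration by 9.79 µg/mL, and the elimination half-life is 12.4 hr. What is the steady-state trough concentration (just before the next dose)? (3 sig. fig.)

18.2 µg/mL

k = ln 2 / 12.4 = 0.05590 hr⁻¹
Fraction remaining after one interval: e^(−kτ) = e^(−0.05590 × 7.70) = 0.6502
R = 1 / (1 − 0.6502) = 2.859
Css,max = 9.79 × 2.859 = 27.99 µg/mL
Css,min = Css,max × e^(−kτ) = 27.99 × 0.6502 ≈ 18.2 µg/mL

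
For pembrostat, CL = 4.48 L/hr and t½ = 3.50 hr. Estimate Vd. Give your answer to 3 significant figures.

k = ln 2 / t½ = ln 2 / 3.50 = 0.1980 hr⁻¹
V = CL / k = 4.48 / 0.1980 ≈ 22.6 L

22.6 L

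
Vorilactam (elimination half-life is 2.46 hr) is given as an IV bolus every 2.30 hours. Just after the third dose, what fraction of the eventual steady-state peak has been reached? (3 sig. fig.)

k = ln 2 / 2.46 = 0.2818 hr⁻¹
f_n = 1 − e^(−nkτ) = 1 − e^(−3 × 0.2818 × 2.30) = 1 − e^(−1.944) = 1 − 0.1431 ≈ 0.857

0.857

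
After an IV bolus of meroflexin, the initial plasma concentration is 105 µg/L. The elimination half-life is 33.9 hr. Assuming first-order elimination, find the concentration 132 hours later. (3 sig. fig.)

7.06 µg/L

k = ln 2 / 33.9 = 0.02045 hr⁻¹
132 hr is 3.894 half-lives, so C = 105 × (1/2)^3.894 = 105 × 0.06727 ≈ 7.06 µg/L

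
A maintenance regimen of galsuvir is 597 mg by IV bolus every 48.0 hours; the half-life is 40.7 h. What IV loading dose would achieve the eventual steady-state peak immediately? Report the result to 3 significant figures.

1070 mg

k = ln 2 / 40.7 = 0.01703 h⁻¹
Accumulation ratio R = 1 / (1 − e^(−kτ)) = 1 / (1 − e^(−0.01703×48.0)) = 1 / (1 − 0.4415) = 1.791
Loading dose = maintenance dose × R = 597 × 1.791 ≈ 1070 mg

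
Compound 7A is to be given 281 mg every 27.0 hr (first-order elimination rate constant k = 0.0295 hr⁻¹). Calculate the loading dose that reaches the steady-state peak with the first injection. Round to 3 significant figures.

512 mg

Accumulation ratio R = 1 / (1 − e^(−kτ)) = 1 / (1 − e^(−0.02950×27.0)) = 1 / (1 − 0.4509) = 1.821
Loading dose = maintenance dose × R = 281 × 1.821 ≈ 512 mg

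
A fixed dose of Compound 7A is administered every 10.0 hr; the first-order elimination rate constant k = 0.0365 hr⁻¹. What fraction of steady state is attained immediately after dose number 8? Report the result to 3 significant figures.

f_n = 1 − e^(−nkτ) = 1 − e^(−8 × 0.03650 × 10.0) = 1 − e^(−2.920) = 1 − 0.05393 ≈ 0.946

0.946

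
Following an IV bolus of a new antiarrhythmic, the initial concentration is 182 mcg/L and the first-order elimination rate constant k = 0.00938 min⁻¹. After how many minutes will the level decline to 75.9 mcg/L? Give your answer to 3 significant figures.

93.2 minutes

C(t) = C₀ e^(−kt)  ⇒  t = ln(C₀/C) / k
t = ln(182/75.9) / 0.009380 = 0.8746 / 0.009380 ≈ 93.2 minutes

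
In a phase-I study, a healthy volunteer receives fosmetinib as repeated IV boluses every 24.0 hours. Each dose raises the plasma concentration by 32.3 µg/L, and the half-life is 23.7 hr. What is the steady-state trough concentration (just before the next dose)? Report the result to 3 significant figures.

31.7 µg/L

k = ln 2 / 23.7 = 0.02925 hr⁻¹
Fraction remaining after one interval: e^(−kτ) = e^(−0.02925 × 24.0) = 0.4956
R = 1 / (1 − 0.4956) = 1.983
Css,max = 32.3 × 1.983 = 64.04 µg/L
Css,min = Css,max × e^(−kτ) = 64.04 × 0.4956 ≈ 31.7 µg/L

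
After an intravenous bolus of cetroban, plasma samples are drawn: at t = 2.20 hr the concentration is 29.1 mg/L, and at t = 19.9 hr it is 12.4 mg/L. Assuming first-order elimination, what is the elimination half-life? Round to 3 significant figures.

k = ln(C₁/C₂) / (t₂ − t₁) = ln(29.1/12.4) / (19.9 − 2.20)
  = 0.8530 / 17.70 = 0.04819 hr⁻¹
t½ = ln 2 / k = ln 2 / 0.04819 ≈ 14.4 hours

14.4 hours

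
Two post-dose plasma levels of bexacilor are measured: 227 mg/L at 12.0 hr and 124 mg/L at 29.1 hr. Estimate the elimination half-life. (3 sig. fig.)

19.6 hours

k = ln(C₁/C₂) / (t₂ − t₁) = ln(227/124) / (29.1 − 12.0)
  = 0.6047 / 17.10 = 0.03536 hr⁻¹
t½ = ln 2 / k = ln 2 / 0.03536 ≈ 19.6 hours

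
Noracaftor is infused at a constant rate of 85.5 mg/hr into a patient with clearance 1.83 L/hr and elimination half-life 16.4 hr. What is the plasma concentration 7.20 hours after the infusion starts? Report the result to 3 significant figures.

12.3 µg/mL

Css = rate / CL = 85.5 / 1.83 = 46.72 µg/mL
k = ln 2 / 16.4 = 0.04227 hr⁻¹
C(t) = Css (1 − e^(−kt)) = 46.72 × (1 − e^(−0.3043)) = 46.72 × 0.2624 ≈ 12.3 µg/mL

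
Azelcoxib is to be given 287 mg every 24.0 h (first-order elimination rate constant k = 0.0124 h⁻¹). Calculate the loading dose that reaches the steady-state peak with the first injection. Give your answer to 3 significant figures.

Accumulation ratio R = 1 / (1 − e^(−kτ)) = 1 / (1 − e^(−0.01240×24.0)) = 1 / (1 − 0.7426) = 3.885
Loading dose = maintenance dose × R = 287 × 3.885 ≈ 1110 mg

1110 mg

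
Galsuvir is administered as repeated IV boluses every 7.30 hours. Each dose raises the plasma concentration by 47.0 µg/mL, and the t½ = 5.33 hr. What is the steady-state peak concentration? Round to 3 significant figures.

76.7 µg/mL

k = ln 2 / 5.33 = 0.1300 hr⁻¹
Fraction remaining after one interval: e^(−kτ) = e^(−0.1300 × 7.30) = 0.3870
R = 1 / (1 − 0.3870) = 1.631
Css,max = 47.0 × 1.631 ≈ 76.7 µg/mL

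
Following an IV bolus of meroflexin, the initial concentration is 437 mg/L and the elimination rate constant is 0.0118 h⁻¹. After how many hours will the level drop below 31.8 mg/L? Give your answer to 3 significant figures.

222 hours

C(t) = C₀ e^(−kt)  ⇒  t = ln(C₀/C) / k
t = ln(437/31.8) / 0.01180 = 2.620 / 0.01180 ≈ 222 hours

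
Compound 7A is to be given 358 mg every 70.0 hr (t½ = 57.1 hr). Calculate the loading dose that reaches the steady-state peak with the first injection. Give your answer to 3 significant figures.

k = ln 2 / 57.1 = 0.01214 hr⁻¹
Accumulation ratio R = 1 / (1 − e^(−kτ)) = 1 / (1 − e^(−0.01214×70.0)) = 1 / (1 − 0.4275) = 1.747
Loading dose = maintenance dose × R = 358 × 1.747 ≈ 625 mg

625 mg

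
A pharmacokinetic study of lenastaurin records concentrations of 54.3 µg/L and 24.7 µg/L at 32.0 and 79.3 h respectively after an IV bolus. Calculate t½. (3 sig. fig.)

k = ln(C₁/C₂) / (t₂ − t₁) = ln(54.3/24.7) / (79.3 − 32.0)
  = 0.7877 / 47.30 = 0.01665 h⁻¹
t½ = ln 2 / k = ln 2 / 0.01665 ≈ 41.6 hours

41.6 hours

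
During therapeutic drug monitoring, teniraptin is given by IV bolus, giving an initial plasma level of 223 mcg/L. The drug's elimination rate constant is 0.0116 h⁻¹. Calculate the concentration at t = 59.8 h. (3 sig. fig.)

C(t) = C₀ e^(−kt) = 223 × e^(−0.01160 × 59.8) = 223 × e^(−0.6937) = 223 × 0.4997 ≈ 111 mcg/L

111 mcg/L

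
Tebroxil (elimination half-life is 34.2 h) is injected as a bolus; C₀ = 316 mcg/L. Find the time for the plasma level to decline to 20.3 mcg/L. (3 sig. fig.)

k = ln 2 / 34.2 = 0.02027 h⁻¹
C(t) = C₀ e^(−kt)  ⇒  t = ln(C₀/C) / k
t = ln(316/20.3) / 0.02027 = 2.745 / 0.02027 ≈ 135 hours

135 hours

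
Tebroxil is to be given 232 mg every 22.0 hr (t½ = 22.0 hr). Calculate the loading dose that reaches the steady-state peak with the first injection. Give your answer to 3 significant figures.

464 mg

k = ln 2 / 22.0 = 0.03151 hr⁻¹
Accumulation ratio R = 1 / (1 − e^(−kτ)) = 1 / (1 − e^(−0.03151×22.0)) = 1 / (1 − 0.5000) = 2.000
Loading dose = maintenance dose × R = 232 × 2.000 ≈ 464 mg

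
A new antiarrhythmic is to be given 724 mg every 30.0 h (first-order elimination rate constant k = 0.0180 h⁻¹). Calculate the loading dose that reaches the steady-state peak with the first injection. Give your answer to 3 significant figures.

Accumulation ratio R = 1 / (1 − e^(−kτ)) = 1 / (1 − e^(−0.01800×30.0)) = 1 / (1 − 0.5827) = 2.397
Loading dose = maintenance dose × R = 724 × 2.397 ≈ 1740 mg

1740 mg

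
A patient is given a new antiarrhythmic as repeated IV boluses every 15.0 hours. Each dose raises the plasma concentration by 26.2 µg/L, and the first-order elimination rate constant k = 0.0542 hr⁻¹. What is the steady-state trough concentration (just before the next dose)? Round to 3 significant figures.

Fraction remaining after one interval: e^(−kτ) = e^(−0.05420 × 15.0) = 0.4435
R = 1 / (1 − 0.4435) = 1.797
Css,max = 26.2 × 1.797 = 47.08 µg/L
Css,min = Css,max × e^(−kτ) = 47.08 × 0.4435 ≈ 20.9 µg/L

20.9 µg/L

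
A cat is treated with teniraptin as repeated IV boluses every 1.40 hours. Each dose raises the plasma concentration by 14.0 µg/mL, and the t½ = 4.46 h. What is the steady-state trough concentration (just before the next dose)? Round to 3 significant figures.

57.6 µg/mL

k = ln 2 / 4.46 = 0.1554 h⁻¹
Fraction remaining after one interval: e^(−kτ) = e^(−0.1554 × 1.40) = 0.8045
R = 1 / (1 − 0.8045) = 5.114
Css,max = 14.0 × 5.114 = 71.60 µg/mL
Css,min = Css,max × e^(−kτ) = 71.60 × 0.8045 ≈ 57.6 µg/mL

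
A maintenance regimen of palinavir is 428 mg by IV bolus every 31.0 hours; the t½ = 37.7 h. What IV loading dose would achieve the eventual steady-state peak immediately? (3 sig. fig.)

985 mg

k = ln 2 / 37.7 = 0.01839 h⁻¹
Accumulation ratio R = 1 / (1 − e^(−kτ)) = 1 / (1 − e^(−0.01839×31.0)) = 1 / (1 − 0.5655) = 2.302
Loading dose = maintenance dose × R = 428 × 2.302 ≈ 985 mg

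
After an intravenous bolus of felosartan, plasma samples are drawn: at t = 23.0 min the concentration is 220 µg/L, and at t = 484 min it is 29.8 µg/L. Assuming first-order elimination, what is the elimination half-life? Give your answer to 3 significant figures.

160 minutes

k = ln(C₁/C₂) / (t₂ − t₁) = ln(220/29.8) / (484 − 23.0)
  = 1.999 / 461.0 = 0.004336 min⁻¹
t½ = ln 2 / k = ln 2 / 0.004336 ≈ 160 minutes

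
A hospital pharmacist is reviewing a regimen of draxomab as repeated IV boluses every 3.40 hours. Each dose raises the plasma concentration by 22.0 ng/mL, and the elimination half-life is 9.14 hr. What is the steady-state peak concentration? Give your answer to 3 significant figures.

k = ln 2 / 9.14 = 0.07584 hr⁻¹
Fraction remaining after one interval: e^(−kτ) = e^(−0.07584 × 3.40) = 0.7727
R = 1 / (1 − 0.7727) = 4.400
Css,max = 22.0 × 4.400 ≈ 96.8 ng/mL

96.8 ng/mL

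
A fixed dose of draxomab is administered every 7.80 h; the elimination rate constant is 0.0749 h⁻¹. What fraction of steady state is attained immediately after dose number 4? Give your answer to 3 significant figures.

0.903

f_n = 1 − e^(−nkτ) = 1 − e^(−4 × 0.07490 × 7.80) = 1 − e^(−2.337) = 1 − 0.09663 ≈ 0.903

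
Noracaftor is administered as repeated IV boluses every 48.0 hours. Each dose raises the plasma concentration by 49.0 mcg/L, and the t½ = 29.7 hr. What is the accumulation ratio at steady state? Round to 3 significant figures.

1.48

k = ln 2 / 29.7 = 0.02334 hr⁻¹
Fraction remaining after one interval: e^(−kτ) = e^(−0.02334 × 48.0) = 0.3262
R = 1 / (1 − 0.3262) = 1 / 0.6738 ≈ 1.48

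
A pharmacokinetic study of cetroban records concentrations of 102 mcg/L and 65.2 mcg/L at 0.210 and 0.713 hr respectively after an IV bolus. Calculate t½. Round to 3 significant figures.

k = ln(C₁/C₂) / (t₂ − t₁) = ln(102/65.2) / (0.713 − 0.210)
  = 0.4475 / 0.5030 = 0.8897 hr⁻¹
t½ = ln 2 / k = ln 2 / 0.8897 ≈ 0.779 hours

0.779 hours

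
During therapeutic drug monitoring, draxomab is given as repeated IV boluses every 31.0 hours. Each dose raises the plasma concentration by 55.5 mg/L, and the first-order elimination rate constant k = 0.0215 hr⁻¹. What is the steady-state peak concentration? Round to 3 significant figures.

Fraction remaining after one interval: e^(−kτ) = e^(−0.02150 × 31.0) = 0.5135
R = 1 / (1 − 0.5135) = 2.056
Css,max = 55.5 × 2.056 ≈ 114 mg/L

114 mg/L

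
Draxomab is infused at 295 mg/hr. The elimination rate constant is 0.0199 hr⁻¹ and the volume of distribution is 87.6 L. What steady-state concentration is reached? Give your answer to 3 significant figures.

CL = k · V = 0.0199 × 87.6 = 1.743 L/hr
Css = rate / CL = 295 / 1.743 ≈ 169 mg/L

169 mg/L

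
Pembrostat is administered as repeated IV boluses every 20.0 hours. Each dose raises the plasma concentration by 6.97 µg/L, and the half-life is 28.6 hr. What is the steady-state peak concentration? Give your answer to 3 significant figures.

k = ln 2 / 28.6 = 0.02424 hr⁻¹
Fraction remaining after one interval: e^(−kτ) = e^(−0.02424 × 20.0) = 0.6159
R = 1 / (1 − 0.6159) = 2.603
Css,max = 6.97 × 2.603 ≈ 18.1 µg/L

18.1 µg/L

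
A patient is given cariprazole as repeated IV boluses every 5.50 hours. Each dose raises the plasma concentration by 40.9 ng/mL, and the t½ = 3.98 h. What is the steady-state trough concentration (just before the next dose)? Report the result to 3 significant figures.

25.5 ng/mL

k = ln 2 / 3.98 = 0.1742 h⁻¹
Fraction remaining after one interval: e^(−kτ) = e^(−0.1742 × 5.50) = 0.3837
R = 1 / (1 − 0.3837) = 1.623
Css,max = 40.9 × 1.623 = 66.36 ng/mL
Css,min = Css,max × e^(−kτ) = 66.36 × 0.3837 ≈ 25.5 ng/mL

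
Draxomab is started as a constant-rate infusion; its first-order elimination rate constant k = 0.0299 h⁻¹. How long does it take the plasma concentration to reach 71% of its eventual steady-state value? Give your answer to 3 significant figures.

f = 1 − e^(−kt)  ⇒  t = −ln(1 − f) / k
t = −ln(1 − 0.71) / 0.02990 = 1.238 / 0.02990 ≈ 41.4 hours

41.4 hours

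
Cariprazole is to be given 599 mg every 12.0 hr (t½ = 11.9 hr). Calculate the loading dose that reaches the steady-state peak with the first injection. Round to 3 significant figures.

1190 mg

k = ln 2 / 11.9 = 0.05825 hr⁻¹
Accumulation ratio R = 1 / (1 − e^(−kτ)) = 1 / (1 − e^(−0.05825×12.0)) = 1 / (1 − 0.4971) = 1.988
Loading dose = maintenance dose × R = 599 × 1.988 ≈ 1190 mg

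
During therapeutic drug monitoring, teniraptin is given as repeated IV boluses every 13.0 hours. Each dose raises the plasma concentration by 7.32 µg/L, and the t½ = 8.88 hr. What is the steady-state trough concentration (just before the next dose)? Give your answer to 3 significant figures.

k = ln 2 / 8.88 = 0.07806 hr⁻¹
Fraction remaining after one interval: e^(−kτ) = e^(−0.07806 × 13.0) = 0.3625
R = 1 / (1 − 0.3625) = 1.569
Css,max = 7.32 × 1.569 = 11.48 µg/L
Css,min = Css,max × e^(−kτ) = 11.48 × 0.3625 ≈ 4.16 µg/L

4.16 µg/L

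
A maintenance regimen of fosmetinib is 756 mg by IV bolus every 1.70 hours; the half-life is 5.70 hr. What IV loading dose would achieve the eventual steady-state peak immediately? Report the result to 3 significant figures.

k = ln 2 / 5.70 = 0.1216 hr⁻¹
Accumulation ratio R = 1 / (1 − e^(−kτ)) = 1 / (1 − e^(−0.1216×1.70)) = 1 / (1 − 0.8132) = 5.354
Loading dose = maintenance dose × R = 756 × 5.354 ≈ 4050 mg

4050 mg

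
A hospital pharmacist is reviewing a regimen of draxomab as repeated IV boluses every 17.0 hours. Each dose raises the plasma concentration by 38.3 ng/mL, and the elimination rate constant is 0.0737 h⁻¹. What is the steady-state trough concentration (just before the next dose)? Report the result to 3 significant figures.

15.3 ng/mL

Fraction remaining after one interval: e^(−kτ) = e^(−0.07370 × 17.0) = 0.2857
R = 1 / (1 − 0.2857) = 1.400
Css,max = 38.3 × 1.400 = 53.62 ng/mL
Css,min = Css,max × e^(−kτ) = 53.62 × 0.2857 ≈ 15.3 ng/mL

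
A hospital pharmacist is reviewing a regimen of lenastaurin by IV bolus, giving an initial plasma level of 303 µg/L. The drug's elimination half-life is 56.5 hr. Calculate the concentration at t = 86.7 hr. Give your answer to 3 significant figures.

k = ln 2 / 56.5 = 0.01227 hr⁻¹
86.7 hr is 1.535 half-lives, so C = 303 × (1/2)^1.535 = 303 × 0.3452 ≈ 105 µg/L

105 µg/L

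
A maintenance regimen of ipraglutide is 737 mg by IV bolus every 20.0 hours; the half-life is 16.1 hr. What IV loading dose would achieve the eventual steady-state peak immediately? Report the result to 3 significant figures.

1280 mg

k = ln 2 / 16.1 = 0.04305 hr⁻¹
Accumulation ratio R = 1 / (1 − e^(−kτ)) = 1 / (1 − e^(−0.04305×20.0)) = 1 / (1 − 0.4227) = 1.732
Loading dose = maintenance dose × R = 737 × 1.732 ≈ 1280 mg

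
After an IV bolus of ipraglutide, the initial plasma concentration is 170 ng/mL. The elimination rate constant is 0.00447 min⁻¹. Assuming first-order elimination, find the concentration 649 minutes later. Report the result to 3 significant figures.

9.34 ng/mL

C(t) = C₀ e^(−kt) = 170 × e^(−0.004470 × 649) = 170 × e^(−2.901) = 170 × 0.05497 ≈ 9.34 ng/mL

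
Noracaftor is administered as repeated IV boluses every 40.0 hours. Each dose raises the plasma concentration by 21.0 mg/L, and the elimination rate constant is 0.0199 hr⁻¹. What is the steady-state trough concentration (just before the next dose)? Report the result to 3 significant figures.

17.3 mg/L

Fraction remaining after one interval: e^(−kτ) = e^(−0.01990 × 40.0) = 0.4511
R = 1 / (1 − 0.4511) = 1.822
Css,max = 21.0 × 1.822 = 38.26 mg/L
Css,min = Css,max × e^(−kτ) = 38.26 × 0.4511 ≈ 17.3 mg/L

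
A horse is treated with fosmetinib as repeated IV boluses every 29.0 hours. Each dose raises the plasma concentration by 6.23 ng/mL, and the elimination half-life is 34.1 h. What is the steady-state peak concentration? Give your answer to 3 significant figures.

k = ln 2 / 34.1 = 0.02033 h⁻¹
Fraction remaining after one interval: e^(−kτ) = e^(−0.02033 × 29.0) = 0.5546
R = 1 / (1 − 0.5546) = 2.245
Css,max = 6.23 × 2.245 ≈ 14.0 ng/mL

14.0 ng/mL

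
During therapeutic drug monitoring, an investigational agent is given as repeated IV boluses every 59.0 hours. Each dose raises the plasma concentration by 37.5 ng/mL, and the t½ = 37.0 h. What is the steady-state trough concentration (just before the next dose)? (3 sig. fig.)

18.6 ng/mL

k = ln 2 / 37.0 = 0.01873 h⁻¹
Fraction remaining after one interval: e^(−kτ) = e^(−0.01873 × 59.0) = 0.3311
R = 1 / (1 − 0.3311) = 1.495
Css,max = 37.5 × 1.495 = 56.06 ng/mL
Css,min = Css,max × e^(−kτ) = 56.06 × 0.3311 ≈ 18.6 ng/mL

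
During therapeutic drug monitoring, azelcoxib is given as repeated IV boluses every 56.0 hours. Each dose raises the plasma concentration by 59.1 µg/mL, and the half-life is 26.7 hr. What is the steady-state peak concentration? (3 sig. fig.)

77.1 µg/mL

k = ln 2 / 26.7 = 0.02596 hr⁻¹
Fraction remaining after one interval: e^(−kτ) = e^(−0.02596 × 56.0) = 0.2337
R = 1 / (1 − 0.2337) = 1.305
Css,max = 59.1 × 1.305 ≈ 77.1 µg/mL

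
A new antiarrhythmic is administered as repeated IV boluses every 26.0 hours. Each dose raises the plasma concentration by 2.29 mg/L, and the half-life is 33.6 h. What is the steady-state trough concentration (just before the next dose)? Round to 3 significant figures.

k = ln 2 / 33.6 = 0.02063 h⁻¹
Fraction remaining after one interval: e^(−kτ) = e^(−0.02063 × 26.0) = 0.5849
R = 1 / (1 − 0.5849) = 2.409
Css,max = 2.29 × 2.409 = 5.516 mg/L
Css,min = Css,max × e^(−kτ) = 5.516 × 0.5849 ≈ 3.23 mg/L

3.23 mg/L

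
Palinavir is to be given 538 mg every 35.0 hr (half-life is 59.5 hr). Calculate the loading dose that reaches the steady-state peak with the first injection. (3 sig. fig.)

1610 mg

k = ln 2 / 59.5 = 0.01165 hr⁻¹
Accumulation ratio R = 1 / (1 − e^(−kτ)) = 1 / (1 − e^(−0.01165×35.0)) = 1 / (1 − 0.6652) = 2.986
Loading dose = maintenance dose × R = 538 × 2.986 ≈ 1610 mg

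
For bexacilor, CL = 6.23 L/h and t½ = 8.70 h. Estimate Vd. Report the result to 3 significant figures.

78.2 L

k = ln 2 / t½ = ln 2 / 8.70 = 0.07967 h⁻¹
V = CL / k = 6.23 / 0.07967 ≈ 78.2 L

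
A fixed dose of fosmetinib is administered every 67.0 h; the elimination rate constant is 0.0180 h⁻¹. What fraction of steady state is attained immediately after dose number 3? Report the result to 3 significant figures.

f_n = 1 − e^(−nkτ) = 1 − e^(−3 × 0.01800 × 67.0) = 1 − e^(−3.618) = 1 − 0.02684 ≈ 0.973

0.973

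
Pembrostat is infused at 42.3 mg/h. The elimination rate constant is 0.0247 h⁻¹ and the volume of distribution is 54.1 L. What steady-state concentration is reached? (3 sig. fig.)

CL = k · V = 0.0247 × 54.1 = 1.336 L/h
Css = rate / CL = 42.3 / 1.336 ≈ 31.7 µg/mL

31.7 µg/mL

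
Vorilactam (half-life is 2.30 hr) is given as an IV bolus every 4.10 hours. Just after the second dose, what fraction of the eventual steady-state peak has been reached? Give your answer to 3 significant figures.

0.916

k = ln 2 / 2.30 = 0.3014 hr⁻¹
f_n = 1 − e^(−nkτ) = 1 − e^(−2 × 0.3014 × 4.10) = 1 − e^(−2.471) = 1 − 0.08448 ≈ 0.916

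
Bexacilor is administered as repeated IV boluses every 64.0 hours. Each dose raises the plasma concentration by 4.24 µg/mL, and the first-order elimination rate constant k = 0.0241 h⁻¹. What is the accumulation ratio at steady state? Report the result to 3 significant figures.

1.27

Fraction remaining after one interval: e^(−kτ) = e^(−0.02410 × 64.0) = 0.2139
R = 1 / (1 − 0.2139) = 1 / 0.7861 ≈ 1.27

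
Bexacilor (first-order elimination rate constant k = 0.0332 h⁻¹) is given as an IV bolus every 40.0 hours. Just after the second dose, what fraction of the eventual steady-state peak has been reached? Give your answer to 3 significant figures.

0.930

f_n = 1 − e^(−nkτ) = 1 − e^(−2 × 0.03320 × 40.0) = 1 − e^(−2.656) = 1 − 0.07023 ≈ 0.930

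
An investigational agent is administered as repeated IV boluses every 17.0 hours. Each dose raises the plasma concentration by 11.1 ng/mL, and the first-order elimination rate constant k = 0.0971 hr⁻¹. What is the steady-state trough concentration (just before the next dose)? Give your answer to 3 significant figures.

Fraction remaining after one interval: e^(−kτ) = e^(−0.09710 × 17.0) = 0.1919
R = 1 / (1 − 0.1919) = 1.237
Css,max = 11.1 × 1.237 = 13.74 ng/mL
Css,min = Css,max × e^(−kτ) = 13.74 × 0.1919 ≈ 2.64 ng/mL

2.64 ng/mL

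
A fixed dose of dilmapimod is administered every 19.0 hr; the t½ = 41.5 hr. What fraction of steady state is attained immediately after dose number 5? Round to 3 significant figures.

0.795

k = ln 2 / 41.5 = 0.01670 hr⁻¹
f_n = 1 − e^(−nkτ) = 1 − e^(−5 × 0.01670 × 19.0) = 1 − e^(−1.587) = 1 − 0.2046 ≈ 0.795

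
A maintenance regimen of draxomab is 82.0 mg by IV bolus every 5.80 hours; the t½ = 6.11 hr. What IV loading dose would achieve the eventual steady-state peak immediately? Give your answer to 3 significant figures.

170 mg

k = ln 2 / 6.11 = 0.1134 hr⁻¹
Accumulation ratio R = 1 / (1 − e^(−kτ)) = 1 / (1 − e^(−0.1134×5.80)) = 1 / (1 − 0.5179) = 2.074
Loading dose = maintenance dose × R = 82.0 × 2.074 ≈ 170 mg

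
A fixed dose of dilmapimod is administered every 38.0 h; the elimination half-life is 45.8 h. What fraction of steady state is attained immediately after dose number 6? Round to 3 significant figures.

k = ln 2 / 45.8 = 0.01513 h⁻¹
f_n = 1 − e^(−nkτ) = 1 − e^(−6 × 0.01513 × 38.0) = 1 − e^(−3.451) = 1 − 0.03173 ≈ 0.968

0.968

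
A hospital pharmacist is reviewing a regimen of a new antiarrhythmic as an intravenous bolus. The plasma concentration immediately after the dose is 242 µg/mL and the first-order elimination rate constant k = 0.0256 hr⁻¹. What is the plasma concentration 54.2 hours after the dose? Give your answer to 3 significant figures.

60.4 µg/mL

C(t) = C₀ e^(−kt) = 242 × e^(−0.02560 × 54.2) = 242 × e^(−1.388) = 242 × 0.2497 ≈ 60.4 µg/mL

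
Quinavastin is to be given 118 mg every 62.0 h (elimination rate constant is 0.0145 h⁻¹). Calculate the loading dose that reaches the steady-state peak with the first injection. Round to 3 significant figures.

Accumulation ratio R = 1 / (1 − e^(−kτ)) = 1 / (1 − e^(−0.01450×62.0)) = 1 / (1 − 0.4070) = 1.686
Loading dose = maintenance dose × R = 118 × 1.686 ≈ 199 mg

199 mg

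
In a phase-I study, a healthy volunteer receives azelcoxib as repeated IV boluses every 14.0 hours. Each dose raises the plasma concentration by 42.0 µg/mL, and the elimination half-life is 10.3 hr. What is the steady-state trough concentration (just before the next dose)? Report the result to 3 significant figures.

26.8 µg/mL

k = ln 2 / 10.3 = 0.06730 hr⁻¹
Fraction remaining after one interval: e^(−kτ) = e^(−0.06730 × 14.0) = 0.3898
R = 1 / (1 − 0.3898) = 1.639
Css,max = 42.0 × 1.639 = 68.83 µg/mL
Css,min = Css,max × e^(−kτ) = 68.83 × 0.3898 ≈ 26.8 µg/mL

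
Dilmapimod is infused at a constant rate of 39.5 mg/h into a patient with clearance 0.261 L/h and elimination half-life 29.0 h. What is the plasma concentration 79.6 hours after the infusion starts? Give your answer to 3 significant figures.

Css = rate / CL = 39.5 / 0.261 = 151.3 µg/mL
k = ln 2 / 29.0 = 0.02390 h⁻¹
C(t) = Css (1 − e^(−kt)) = 151.3 × (1 − e^(−1.903)) = 151.3 × 0.8508 ≈ 129 µg/mL

129 µg/mL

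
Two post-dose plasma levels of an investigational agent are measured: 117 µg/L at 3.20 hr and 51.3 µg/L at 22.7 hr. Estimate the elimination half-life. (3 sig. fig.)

k = ln(C₁/C₂) / (t₂ − t₁) = ln(117/51.3) / (22.7 − 3.20)
  = 0.8245 / 19.50 = 0.04228 hr⁻¹
t½ = ln 2 / k = ln 2 / 0.04228 ≈ 16.4 hours

16.4 hours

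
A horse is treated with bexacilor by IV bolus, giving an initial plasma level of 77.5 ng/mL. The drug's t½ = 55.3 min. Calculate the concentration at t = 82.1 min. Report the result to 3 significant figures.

27.7 ng/mL

k = ln 2 / 55.3 = 0.01253 min⁻¹
82.1 min is 1.485 half-lives, so C = 77.5 × (1/2)^1.485 = 77.5 × 0.3573 ≈ 27.7 ng/mL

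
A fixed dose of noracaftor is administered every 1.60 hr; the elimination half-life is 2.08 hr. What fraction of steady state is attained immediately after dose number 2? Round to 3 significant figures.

0.656

k = ln 2 / 2.08 = 0.3332 hr⁻¹
f_n = 1 − e^(−nkτ) = 1 − e^(−2 × 0.3332 × 1.60) = 1 − e^(−1.066) = 1 − 0.3443 ≈ 0.656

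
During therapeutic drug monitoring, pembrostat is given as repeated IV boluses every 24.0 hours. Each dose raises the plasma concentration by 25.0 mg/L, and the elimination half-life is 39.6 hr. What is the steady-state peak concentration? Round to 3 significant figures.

72.9 mg/L

k = ln 2 / 39.6 = 0.01750 hr⁻¹
Fraction remaining after one interval: e^(−kτ) = e^(−0.01750 × 24.0) = 0.6570
R = 1 / (1 − 0.6570) = 2.915
Css,max = 25.0 × 2.915 ≈ 72.9 mg/L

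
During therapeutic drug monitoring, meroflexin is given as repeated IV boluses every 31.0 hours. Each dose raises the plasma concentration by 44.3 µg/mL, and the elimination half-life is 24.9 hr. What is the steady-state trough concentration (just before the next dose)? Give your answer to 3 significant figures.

32.3 µg/mL

k = ln 2 / 24.9 = 0.02784 hr⁻¹
Fraction remaining after one interval: e^(−kτ) = e^(−0.02784 × 31.0) = 0.4219
R = 1 / (1 − 0.4219) = 1.730
Css,max = 44.3 × 1.730 = 76.63 µg/mL
Css,min = Css,max × e^(−kτ) = 76.63 × 0.4219 ≈ 32.3 µg/mL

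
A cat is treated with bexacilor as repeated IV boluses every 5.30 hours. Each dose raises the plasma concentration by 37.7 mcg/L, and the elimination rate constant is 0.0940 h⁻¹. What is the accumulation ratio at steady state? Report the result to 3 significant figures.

Fraction remaining after one interval: e^(−kτ) = e^(−0.09400 × 5.30) = 0.6076
R = 1 / (1 − 0.6076) = 1 / 0.3924 ≈ 2.55

2.55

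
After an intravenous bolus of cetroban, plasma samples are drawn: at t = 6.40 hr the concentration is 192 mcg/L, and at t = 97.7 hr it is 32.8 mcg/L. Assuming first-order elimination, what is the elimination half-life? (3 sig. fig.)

35.8 hours

k = ln(C₁/C₂) / (t₂ − t₁) = ln(192/32.8) / (97.7 − 6.40)
  = 1.767 / 91.30 = 0.01935 hr⁻¹
t½ = ln 2 / k = ln 2 / 0.01935 ≈ 35.8 hours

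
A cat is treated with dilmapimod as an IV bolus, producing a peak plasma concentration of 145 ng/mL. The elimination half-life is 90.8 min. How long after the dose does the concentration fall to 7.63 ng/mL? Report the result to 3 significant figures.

k = ln 2 / 90.8 = 0.007634 min⁻¹
C(t) = C₀ e^(−kt)  ⇒  t = ln(C₀/C) / k
t = ln(145/7.63) / 0.007634 = 2.945 / 0.007634 ≈ 386 minutes

386 minutes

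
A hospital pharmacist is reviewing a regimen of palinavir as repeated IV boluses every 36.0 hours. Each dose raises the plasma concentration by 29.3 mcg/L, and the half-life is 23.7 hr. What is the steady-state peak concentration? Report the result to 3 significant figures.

k = ln 2 / 23.7 = 0.02925 hr⁻¹
Fraction remaining after one interval: e^(−kτ) = e^(−0.02925 × 36.0) = 0.3489
R = 1 / (1 − 0.3489) = 1.536
Css,max = 29.3 × 1.536 ≈ 45.0 mcg/L

45.0 mcg/L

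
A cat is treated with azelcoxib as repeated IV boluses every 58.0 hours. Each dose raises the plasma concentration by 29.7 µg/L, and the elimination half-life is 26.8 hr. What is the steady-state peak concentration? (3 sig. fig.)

k = ln 2 / 26.8 = 0.02586 hr⁻¹
Fraction remaining after one interval: e^(−kτ) = e^(−0.02586 × 58.0) = 0.2231
R = 1 / (1 − 0.2231) = 1.287
Css,max = 29.7 × 1.287 ≈ 38.2 µg/L

38.2 µg/L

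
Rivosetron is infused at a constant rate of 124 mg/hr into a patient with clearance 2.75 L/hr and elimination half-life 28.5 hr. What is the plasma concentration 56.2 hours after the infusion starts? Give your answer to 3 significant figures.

Css = rate / CL = 124 / 2.75 = 45.09 µg/mL
k = ln 2 / 28.5 = 0.02432 hr⁻¹
C(t) = Css (1 − e^(−kt)) = 45.09 × (1 − e^(−1.367)) = 45.09 × 0.7451 ≈ 33.6 µg/mL

33.6 µg/mL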